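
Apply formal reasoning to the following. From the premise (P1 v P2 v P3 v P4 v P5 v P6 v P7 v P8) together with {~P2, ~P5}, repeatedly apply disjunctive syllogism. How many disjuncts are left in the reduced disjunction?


Original disjuncts (8): P1, P2, P3, P4, P5, P6, P7, P8
Negated (eliminate): ~P2, ~P5
Remaining disjuncts: P1, P3, P4, P6, P7, P8
Count = 8 - 2 = 6

6


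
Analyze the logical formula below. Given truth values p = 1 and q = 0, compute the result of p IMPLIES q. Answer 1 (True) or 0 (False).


p = 1, q = 0
Operation: p IMPLIES q
Evaluate: 1 IMPLIES 0 = 0

0


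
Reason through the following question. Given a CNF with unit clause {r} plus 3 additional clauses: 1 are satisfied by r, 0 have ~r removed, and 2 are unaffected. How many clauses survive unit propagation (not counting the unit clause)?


Satisfied (removed): 1
Shortened (remain): 0
Unchanged (remain): 2
Remaining = 0 + 2 = 2

2


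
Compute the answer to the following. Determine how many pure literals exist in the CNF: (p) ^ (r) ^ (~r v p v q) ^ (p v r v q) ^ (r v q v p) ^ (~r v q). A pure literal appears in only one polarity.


Check each variable for pure literal status:
p: pure positive
q: pure positive
r: mixed (not pure)
Pure literal count = 2

2


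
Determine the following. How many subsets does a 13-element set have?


The power set of a set with n elements has 2^n elements.
|P(S)| = 2^13 = 8192

8192


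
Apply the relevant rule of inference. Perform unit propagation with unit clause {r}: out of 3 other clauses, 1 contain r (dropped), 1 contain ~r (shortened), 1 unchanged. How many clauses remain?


Satisfied (removed): 1
Shortened (remain): 1
Unchanged (remain): 1
Remaining = 1 + 1 = 2

2


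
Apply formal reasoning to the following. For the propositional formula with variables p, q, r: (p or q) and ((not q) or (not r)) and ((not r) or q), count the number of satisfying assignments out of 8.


Evaluate all 8 assignments for p, q, r:
p=0, q=0, r=0: 0
p=0, q=0, r=1: 0
p=0, q=1, r=0: 1
p=0, q=1, r=1: 0
p=1, q=0, r=0: 1
p=1, q=0, r=1: 0
p=1, q=1, r=0: 1
p=1, q=1, r=1: 0
Satisfying count = 3

3


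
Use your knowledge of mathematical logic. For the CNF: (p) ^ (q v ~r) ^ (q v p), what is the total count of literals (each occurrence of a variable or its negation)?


Counting literals in each clause:
Clause 1: 1 literal(s)
Clause 2: 2 literal(s)
Clause 3: 2 literal(s)
Total = 5

5


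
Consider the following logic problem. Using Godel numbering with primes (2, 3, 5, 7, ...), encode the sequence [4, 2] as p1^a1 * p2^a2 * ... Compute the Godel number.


Encode each element as an exponent of the corresponding prime:
  2^4 = 16
  3^2 = 9
Product = 16 * 9 = 144

144


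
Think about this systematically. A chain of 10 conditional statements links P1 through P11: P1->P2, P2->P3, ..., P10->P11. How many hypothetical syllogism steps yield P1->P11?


With 10 implications in a chain connecting 11 propositions:
P1->P2, P2->P3, ..., P10->P11
Steps needed = (number of implications) - 1 = 10 - 1 = 9

9


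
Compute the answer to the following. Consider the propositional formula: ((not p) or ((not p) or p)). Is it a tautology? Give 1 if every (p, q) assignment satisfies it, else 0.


Check all 4 assignments:
p=0, q=0: 1
p=0, q=1: 1
p=1, q=0: 1
p=1, q=1: 1
Satisfying count = 4/4.
Tautology iff count = 4: yes.

1


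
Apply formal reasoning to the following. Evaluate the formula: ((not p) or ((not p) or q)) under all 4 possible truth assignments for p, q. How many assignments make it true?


Check all 4 assignments:
p=0, q=0: 1
p=0, q=1: 1
p=1, q=0: 0
p=1, q=1: 1
Count of True = 3

3


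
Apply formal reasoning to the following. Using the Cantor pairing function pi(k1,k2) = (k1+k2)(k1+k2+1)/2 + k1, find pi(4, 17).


k1 + k2 = 21
(k1+k2)(k1+k2+1)/2 = 21 * 22 / 2 = 231
pi = 231 + 4 = 235

235


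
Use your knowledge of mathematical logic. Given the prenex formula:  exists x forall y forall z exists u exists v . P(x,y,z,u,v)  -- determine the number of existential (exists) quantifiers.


Quantifier prefix: exists x forall y forall z exists u exists v
Mark each quantifier type:
  E U U E E
Universal count = 2, Existential count = 3
Asked for existential (exists) quantifiers: 3

3


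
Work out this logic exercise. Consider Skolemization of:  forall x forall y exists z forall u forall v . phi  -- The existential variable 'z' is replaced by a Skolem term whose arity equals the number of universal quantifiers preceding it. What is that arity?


Quantifier prefix: forall x forall y exists z forall u forall v
'z' is existentially quantified at position 3.
Universal variables preceding it: x, y
Skolem function arity = 2

2


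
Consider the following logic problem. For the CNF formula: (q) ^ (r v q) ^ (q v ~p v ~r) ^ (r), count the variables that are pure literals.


Check each variable for pure literal status:
p: pure negative
q: pure positive
r: mixed (not pure)
Pure literal count = 2

2


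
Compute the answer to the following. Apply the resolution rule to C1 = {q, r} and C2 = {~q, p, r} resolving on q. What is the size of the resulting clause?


Remove q from C1 and ~q from C2.
C1 remainder: {r}
C2 remainder: {p, r}
Union (resolvent): {p, r}
Resolvent has 2 literal(s).

2


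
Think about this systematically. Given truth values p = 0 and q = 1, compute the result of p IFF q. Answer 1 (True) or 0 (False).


p = 0, q = 1
Operation: p IFF q
Evaluate: 0 IFF 1 = 0

0


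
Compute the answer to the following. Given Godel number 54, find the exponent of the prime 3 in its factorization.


Factorize 54 by dividing by 3 repeatedly.
Division steps: 3 divides 54 exactly 3 time(s).
Exponent of 3 = 3

3


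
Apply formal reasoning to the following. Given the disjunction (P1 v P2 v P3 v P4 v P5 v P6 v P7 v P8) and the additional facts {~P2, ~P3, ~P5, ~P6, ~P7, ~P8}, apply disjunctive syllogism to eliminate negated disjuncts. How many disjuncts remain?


Original disjuncts (8): P1, P2, P3, P4, P5, P6, P7, P8
Negated (eliminate): ~P2, ~P3, ~P5, ~P6, ~P7, ~P8
Remaining disjuncts: P1, P4
Count = 8 - 6 = 2

2


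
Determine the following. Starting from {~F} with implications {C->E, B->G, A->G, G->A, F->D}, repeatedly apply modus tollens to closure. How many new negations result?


Initial negated facts: {~F}
Apply modus tollens to closure:
  (no implication fires)
Final negated: {~F}
New negations: {(none)}
Count = 0

0


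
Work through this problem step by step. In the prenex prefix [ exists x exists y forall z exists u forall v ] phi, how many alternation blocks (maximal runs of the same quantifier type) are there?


Quantifier-type sequence: E E A E A  (A=forall, E=exists)
Group into maximal same-type runs:
  Ex2 | Ax1 | Ex1 | Ax1
Number of blocks = 4

4


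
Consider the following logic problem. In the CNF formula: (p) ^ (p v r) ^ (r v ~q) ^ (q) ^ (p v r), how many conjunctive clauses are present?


A CNF formula is a conjunction of clauses.
Clauses are separated by ^.
Counting the conjuncts: 5 clauses.

5


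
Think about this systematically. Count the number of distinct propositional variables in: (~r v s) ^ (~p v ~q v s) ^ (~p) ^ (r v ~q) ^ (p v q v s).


Identify each variable that appears in the formula.
Variables found: p, q, r, s
Count = 4

4


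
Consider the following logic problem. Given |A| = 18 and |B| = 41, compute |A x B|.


The Cartesian product A x B contains all ordered pairs (a, b).
|A x B| = |A| * |B| = 18 * 41 = 738

738


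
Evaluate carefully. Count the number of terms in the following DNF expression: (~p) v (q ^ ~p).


A DNF formula is a disjunction of terms (conjunctions).
Terms are separated by v.
Counting the disjuncts: 2 terms.

2


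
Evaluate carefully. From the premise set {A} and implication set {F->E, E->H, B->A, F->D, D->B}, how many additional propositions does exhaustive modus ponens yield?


Initial facts: {A}
Apply modus ponens to closure:
  (no implication fires)
Final known: {A}
New propositions: {(none)}
Count = 0

0


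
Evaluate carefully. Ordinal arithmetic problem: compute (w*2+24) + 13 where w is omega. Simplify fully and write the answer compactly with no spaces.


Compute (w*2+24) + 13.
Ordinal + is associative but NOT commutative; for finite n>0, n + w = w but w + n stays w+n.
By associativity: (w*2+24) + 13 = w*2 + (24+13) = w*2+37.
Result = w*2+37

w*2+37


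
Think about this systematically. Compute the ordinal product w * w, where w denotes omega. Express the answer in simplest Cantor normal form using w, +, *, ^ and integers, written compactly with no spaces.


Compute w * w.
Ordinal * is associative and left-distributive over +, but NOT commutative; for finite n>1, n*w = w but w*n stays w*n.
w * w = w^2 by definition.
Result = w^2

w^2


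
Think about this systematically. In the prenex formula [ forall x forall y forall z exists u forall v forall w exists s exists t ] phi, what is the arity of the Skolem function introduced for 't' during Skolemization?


Quantifier prefix: forall x forall y forall z exists u forall v forall w exists s exists t
't' is existentially quantified at position 8.
Universal variables preceding it: x, y, z, v, w
Skolem function arity = 5

5


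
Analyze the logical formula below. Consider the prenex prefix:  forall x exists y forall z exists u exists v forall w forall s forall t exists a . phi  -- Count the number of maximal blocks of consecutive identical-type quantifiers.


Quantifier-type sequence: A E A E E A A A E  (A=forall, E=exists)
Group into maximal same-type runs:
  Ax1 | Ex1 | Ax1 | Ex2 | Ax3 | Ex1
Number of blocks = 6

6


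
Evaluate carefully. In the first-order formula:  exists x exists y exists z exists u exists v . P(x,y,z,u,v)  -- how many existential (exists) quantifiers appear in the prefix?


Quantifier prefix: exists x exists y exists z exists u exists v
Mark each quantifier type:
  E E E E E
Universal count = 0, Existential count = 5
Asked for existential (exists) quantifiers: 5

5


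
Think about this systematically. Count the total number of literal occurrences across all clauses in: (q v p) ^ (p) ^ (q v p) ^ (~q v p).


Counting literals in each clause:
Clause 1: 2 literal(s)
Clause 2: 1 literal(s)
Clause 3: 2 literal(s)
Clause 4: 2 literal(s)
Total = 7

7


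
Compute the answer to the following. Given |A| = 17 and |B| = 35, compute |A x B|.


The Cartesian product A x B contains all ordered pairs (a, b).
|A x B| = |A| * |B| = 17 * 35 = 595

595


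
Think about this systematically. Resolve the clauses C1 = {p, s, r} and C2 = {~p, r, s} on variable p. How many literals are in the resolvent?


Remove p from C1 and ~p from C2.
C1 remainder: {s, r}
C2 remainder: {r, s}
Union (resolvent): {r, s}
Resolvent has 2 literal(s).

2


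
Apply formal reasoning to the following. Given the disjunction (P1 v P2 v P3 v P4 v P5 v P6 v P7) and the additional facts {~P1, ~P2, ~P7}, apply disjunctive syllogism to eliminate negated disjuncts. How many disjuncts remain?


Original disjuncts (7): P1, P2, P3, P4, P5, P6, P7
Negated (eliminate): ~P1, ~P2, ~P7
Remaining disjuncts: P3, P4, P5, P6
Count = 7 - 3 = 4

4


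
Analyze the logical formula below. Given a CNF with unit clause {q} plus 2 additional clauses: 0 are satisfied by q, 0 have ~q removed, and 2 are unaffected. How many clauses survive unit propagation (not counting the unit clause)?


Satisfied (removed): 0
Shortened (remain): 0
Unchanged (remain): 2
Remaining = 0 + 2 = 2

2


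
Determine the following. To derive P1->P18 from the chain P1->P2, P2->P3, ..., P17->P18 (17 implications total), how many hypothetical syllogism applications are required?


With 17 implications in a chain connecting 18 propositions:
P1->P2, P2->P3, ..., P17->P18
Steps needed = (number of implications) - 1 = 17 - 1 = 16

16


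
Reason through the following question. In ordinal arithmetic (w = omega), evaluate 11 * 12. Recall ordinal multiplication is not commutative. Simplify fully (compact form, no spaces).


Compute 11 * 12.
Ordinal * is associative and left-distributive over +, but NOT commutative; for finite n>1, n*w = w but w*n stays w*n.
Both finite; ordinal * agrees with natural *: 11 * 12 = 132.
Result = 132

132


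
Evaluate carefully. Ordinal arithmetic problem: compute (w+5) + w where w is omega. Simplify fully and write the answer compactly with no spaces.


Compute (w+5) + w.
Ordinal + is associative but NOT commutative; for finite n>0, n + w = w but w + n stays w+n.
(w+5) + w = w + (5+w) = w + w = w*2 (the finite tail 5 is absorbed by the right w).
Result = w*2

w*2


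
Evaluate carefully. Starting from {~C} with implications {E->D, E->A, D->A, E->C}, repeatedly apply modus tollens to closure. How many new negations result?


Initial negated facts: {~C}
Apply modus tollens to closure:
  ~C and E->C  =>  ~E
Final negated: {~C, ~E}
New negations: {~E}
Count = 1

1


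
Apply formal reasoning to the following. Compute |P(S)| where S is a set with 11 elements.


The power set of a set with n elements has 2^n elements.
|P(S)| = 2^11 = 2048

2048


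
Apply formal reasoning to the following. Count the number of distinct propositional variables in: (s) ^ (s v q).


Identify each variable that appears in the formula.
Variables found: q, s
Count = 2

2


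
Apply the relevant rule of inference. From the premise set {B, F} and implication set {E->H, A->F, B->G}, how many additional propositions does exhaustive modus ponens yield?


Initial facts: {B, F}
Apply modus ponens to closure:
  B and B->G  =>  G
Final known: {B, F, G}
New propositions: {G}
Count = 1

1


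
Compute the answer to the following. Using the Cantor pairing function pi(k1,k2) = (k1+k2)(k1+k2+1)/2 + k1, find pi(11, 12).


k1 + k2 = 23
(k1+k2)(k1+k2+1)/2 = 23 * 24 / 2 = 276
pi = 276 + 11 = 287

287


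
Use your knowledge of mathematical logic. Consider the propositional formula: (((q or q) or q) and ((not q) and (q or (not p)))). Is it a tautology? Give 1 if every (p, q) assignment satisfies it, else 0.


Check all 4 assignments:
p=0, q=0: 0
p=0, q=1: 0
p=1, q=0: 0
p=1, q=1: 0
Satisfying count = 0/4.
Tautology iff count = 4: no.

0


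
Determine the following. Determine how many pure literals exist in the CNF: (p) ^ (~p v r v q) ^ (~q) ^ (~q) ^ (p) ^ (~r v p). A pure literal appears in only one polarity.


Check each variable for pure literal status:
p: mixed (not pure)
q: mixed (not pure)
r: mixed (not pure)
Pure literal count = 0

0


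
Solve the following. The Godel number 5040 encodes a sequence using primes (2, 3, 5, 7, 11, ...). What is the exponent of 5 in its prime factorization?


Factorize 5040 by dividing by 5 repeatedly.
Division steps: 5 divides 5040 exactly 1 time(s).
Exponent of 5 = 1

1


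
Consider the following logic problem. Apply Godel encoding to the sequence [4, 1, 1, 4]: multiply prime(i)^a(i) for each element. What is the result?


Encode each element as an exponent of the corresponding prime:
  2^4 = 16
  3^1 = 3
  5^1 = 5
  7^4 = 2401
Product = 16 * 3 * 5 * 2401 = 576240

576240


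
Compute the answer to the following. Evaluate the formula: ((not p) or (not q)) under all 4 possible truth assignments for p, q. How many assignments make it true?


Check all 4 assignments:
p=0, q=0: 1
p=0, q=1: 1
p=1, q=0: 1
p=1, q=1: 0
Count of True = 3

3


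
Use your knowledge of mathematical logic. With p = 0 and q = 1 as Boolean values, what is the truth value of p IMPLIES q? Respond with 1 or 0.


p = 0, q = 1
Operation: p IMPLIES q
Evaluate: 0 IMPLIES 1 = 1

1


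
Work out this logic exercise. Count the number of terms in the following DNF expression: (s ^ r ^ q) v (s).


A DNF formula is a disjunction of terms (conjunctions).
Terms are separated by v.
Counting the disjuncts: 2 terms.

2


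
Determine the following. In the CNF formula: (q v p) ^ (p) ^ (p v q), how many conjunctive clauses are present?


A CNF formula is a conjunction of clauses.
Clauses are separated by ^.
Counting the conjuncts: 3 clauses.

3


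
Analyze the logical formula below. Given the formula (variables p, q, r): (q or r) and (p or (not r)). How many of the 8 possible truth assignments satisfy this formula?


Evaluate all 8 assignments for p, q, r:
p=0, q=0, r=0: 0
p=0, q=0, r=1: 0
p=0, q=1, r=0: 1
p=0, q=1, r=1: 0
p=1, q=0, r=0: 0
p=1, q=0, r=1: 1
p=1, q=1, r=0: 1
p=1, q=1, r=1: 1
Satisfying count = 4

4


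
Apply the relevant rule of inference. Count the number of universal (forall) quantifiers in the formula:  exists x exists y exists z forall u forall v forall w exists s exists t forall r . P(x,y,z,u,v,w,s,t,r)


Quantifier prefix: exists x exists y exists z forall u forall v forall w exists s exists t forall r
Mark each quantifier type:
  E E E U U U E E U
Universal count = 4, Existential count = 5
Asked for universal (forall) quantifiers: 4

4


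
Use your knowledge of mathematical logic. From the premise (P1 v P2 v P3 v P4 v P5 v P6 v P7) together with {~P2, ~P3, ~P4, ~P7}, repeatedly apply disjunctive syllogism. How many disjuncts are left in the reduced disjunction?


Original disjuncts (7): P1, P2, P3, P4, P5, P6, P7
Negated (eliminate): ~P2, ~P3, ~P4, ~P7
Remaining disjuncts: P1, P5, P6
Count = 7 - 4 = 3

3


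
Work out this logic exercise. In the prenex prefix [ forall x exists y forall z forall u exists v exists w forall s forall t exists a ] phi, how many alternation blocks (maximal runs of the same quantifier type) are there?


Quantifier-type sequence: A E A A E E A A E  (A=forall, E=exists)
Group into maximal same-type runs:
  Ax1 | Ex1 | Ax2 | Ex2 | Ax2 | Ex1
Number of blocks = 6

6


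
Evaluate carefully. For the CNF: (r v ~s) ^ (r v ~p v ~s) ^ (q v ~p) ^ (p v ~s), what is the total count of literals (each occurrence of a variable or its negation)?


Counting literals in each clause:
Clause 1: 2 literal(s)
Clause 2: 3 literal(s)
Clause 3: 2 literal(s)
Clause 4: 2 literal(s)
Total = 9

9


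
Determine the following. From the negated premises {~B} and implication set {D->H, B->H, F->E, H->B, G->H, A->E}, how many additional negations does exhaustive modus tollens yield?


Initial negated facts: {~B}
Apply modus tollens to closure:
  ~B and H->B  =>  ~H
  ~H and G->H  =>  ~G
  ~H and D->H  =>  ~D
Final negated: {~B, ~D, ~G, ~H}
New negations: {~D, ~G, ~H}
Count = 3

3


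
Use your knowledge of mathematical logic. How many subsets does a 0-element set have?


The power set of a set with n elements has 2^n elements.
|P(S)| = 2^0 = 1

1


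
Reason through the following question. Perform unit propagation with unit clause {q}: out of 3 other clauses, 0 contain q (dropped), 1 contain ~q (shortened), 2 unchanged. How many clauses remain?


Satisfied (removed): 0
Shortened (remain): 1
Unchanged (remain): 2
Remaining = 1 + 2 = 3

3


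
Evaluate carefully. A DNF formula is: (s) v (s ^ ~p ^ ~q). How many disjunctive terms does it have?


A DNF formula is a disjunction of terms (conjunctions).
Terms are separated by v.
Counting the disjuncts: 2 terms.

2


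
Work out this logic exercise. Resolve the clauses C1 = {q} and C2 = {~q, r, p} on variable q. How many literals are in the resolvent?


Remove q from C1 and ~q from C2.
C1 remainder: {}
C2 remainder: {r, p}
Union (resolvent): {p, r}
Resolvent has 2 literal(s).

2


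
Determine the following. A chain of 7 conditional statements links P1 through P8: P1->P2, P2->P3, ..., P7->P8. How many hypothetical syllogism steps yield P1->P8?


With 7 implications in a chain connecting 8 propositions:
P1->P2, P2->P3, ..., P7->P8
Steps needed = (number of implications) - 1 = 7 - 1 = 6

6


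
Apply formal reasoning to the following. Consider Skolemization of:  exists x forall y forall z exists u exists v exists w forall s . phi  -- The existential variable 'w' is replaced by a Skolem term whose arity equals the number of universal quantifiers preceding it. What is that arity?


Quantifier prefix: exists x forall y forall z exists u exists v exists w forall s
'w' is existentially quantified at position 6.
Universal variables preceding it: y, z
Skolem function arity = 2

2


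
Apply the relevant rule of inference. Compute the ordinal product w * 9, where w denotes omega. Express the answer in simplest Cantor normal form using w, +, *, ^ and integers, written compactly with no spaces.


Compute w * 9.
Ordinal * is associative and left-distributive over +, but NOT commutative; for finite n>1, n*w = w but w*n stays w*n.
w * 9 means 9 copies of w concatenated: w*9.
Result = w*9

w*9


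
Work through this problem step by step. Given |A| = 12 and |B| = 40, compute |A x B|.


The Cartesian product A x B contains all ordered pairs (a, b).
|A x B| = |A| * |B| = 12 * 40 = 480

480


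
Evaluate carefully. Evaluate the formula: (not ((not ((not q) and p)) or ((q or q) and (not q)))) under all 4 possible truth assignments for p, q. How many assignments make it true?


Check all 4 assignments:
p=0, q=0: 0
p=0, q=1: 0
p=1, q=0: 1
p=1, q=1: 0
Count of True = 1

1


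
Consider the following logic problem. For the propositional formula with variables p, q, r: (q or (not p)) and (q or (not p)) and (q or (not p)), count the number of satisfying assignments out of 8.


Evaluate all 8 assignments for p, q, r:
p=0, q=0, r=0: 1
p=0, q=0, r=1: 1
p=0, q=1, r=0: 1
p=0, q=1, r=1: 1
p=1, q=0, r=0: 0
p=1, q=0, r=1: 0
p=1, q=1, r=0: 1
p=1, q=1, r=1: 1
Satisfying count = 6

6


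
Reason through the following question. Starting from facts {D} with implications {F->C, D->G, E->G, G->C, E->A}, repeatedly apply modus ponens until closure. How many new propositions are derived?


Initial facts: {D}
Apply modus ponens to closure:
  D and D->G  =>  G
  G and G->C  =>  C
Final known: {C, D, G}
New propositions: {C, G}
Count = 2

2


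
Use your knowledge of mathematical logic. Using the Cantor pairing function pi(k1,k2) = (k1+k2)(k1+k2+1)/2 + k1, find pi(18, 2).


k1 + k2 = 20
(k1+k2)(k1+k2+1)/2 = 20 * 21 / 2 = 210
pi = 210 + 18 = 228

228


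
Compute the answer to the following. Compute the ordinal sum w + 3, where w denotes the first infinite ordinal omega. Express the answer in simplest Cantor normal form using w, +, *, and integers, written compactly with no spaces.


Compute w + 3.
Ordinal + is associative but NOT commutative; for finite n>0, n + w = w but w + n stays w+n.
w + 3 is already in normal form (a successor ordinal beyond w).
Result = w+3

w+3


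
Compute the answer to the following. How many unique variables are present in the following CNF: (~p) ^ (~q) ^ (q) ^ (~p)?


Identify each variable that appears in the formula.
Variables found: p, q
Count = 2

2


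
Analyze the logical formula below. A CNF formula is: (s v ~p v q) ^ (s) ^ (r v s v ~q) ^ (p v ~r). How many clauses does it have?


A CNF formula is a conjunction of clauses.
Clauses are separated by ^.
Counting the conjuncts: 4 clauses.

4


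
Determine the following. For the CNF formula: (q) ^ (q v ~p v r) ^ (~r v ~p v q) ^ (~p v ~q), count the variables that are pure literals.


Check each variable for pure literal status:
p: pure negative
q: mixed (not pure)
r: mixed (not pure)
Pure literal count = 1

1


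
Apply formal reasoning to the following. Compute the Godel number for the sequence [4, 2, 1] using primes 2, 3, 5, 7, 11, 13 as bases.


Encode each element as an exponent of the corresponding prime:
  2^4 = 16
  3^2 = 9
  5^1 = 5
Product = 16 * 9 * 5 = 720

720


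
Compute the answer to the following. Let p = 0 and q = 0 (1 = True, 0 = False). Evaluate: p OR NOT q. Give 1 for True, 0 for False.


p = 0, q = 0
Operation: p OR NOT q
Evaluate: 0 OR NOT 0 = 1

1


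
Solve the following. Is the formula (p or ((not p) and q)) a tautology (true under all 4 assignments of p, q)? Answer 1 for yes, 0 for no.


Check all 4 assignments:
p=0, q=0: 0
p=0, q=1: 1
p=1, q=0: 1
p=1, q=1: 1
Satisfying count = 3/4.
Tautology iff count = 4: no.

0


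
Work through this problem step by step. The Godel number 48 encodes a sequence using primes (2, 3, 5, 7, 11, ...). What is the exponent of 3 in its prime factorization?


Factorize 48 by dividing by 3 repeatedly.
Division steps: 3 divides 48 exactly 1 time(s).
Exponent of 3 = 1

1


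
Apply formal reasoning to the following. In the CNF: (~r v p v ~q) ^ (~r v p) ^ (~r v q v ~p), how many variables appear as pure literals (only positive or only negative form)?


Check each variable for pure literal status:
p: mixed (not pure)
q: mixed (not pure)
r: pure negative
Pure literal count = 1

1


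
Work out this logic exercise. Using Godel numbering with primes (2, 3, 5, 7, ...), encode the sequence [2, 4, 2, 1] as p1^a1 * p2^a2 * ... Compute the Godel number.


Encode each element as an exponent of the corresponding prime:
  2^2 = 4
  3^4 = 81
  5^2 = 25
  7^1 = 7
Product = 4 * 81 * 25 * 7 = 56700

56700


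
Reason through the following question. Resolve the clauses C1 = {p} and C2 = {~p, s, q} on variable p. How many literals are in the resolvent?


Remove p from C1 and ~p from C2.
C1 remainder: {}
C2 remainder: {s, q}
Union (resolvent): {q, s}
Resolvent has 2 literal(s).

2


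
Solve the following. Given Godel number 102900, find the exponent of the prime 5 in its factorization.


Factorize 102900 by dividing by 5 repeatedly.
Division steps: 5 divides 102900 exactly 2 time(s).
Exponent of 5 = 2

2


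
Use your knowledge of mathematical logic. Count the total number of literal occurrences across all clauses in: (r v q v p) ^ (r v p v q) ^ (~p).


Counting literals in each clause:
Clause 1: 3 literal(s)
Clause 2: 3 literal(s)
Clause 3: 1 literal(s)
Total = 7

7


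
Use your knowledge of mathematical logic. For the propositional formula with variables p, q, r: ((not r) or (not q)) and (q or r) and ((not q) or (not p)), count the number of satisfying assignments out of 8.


Evaluate all 8 assignments for p, q, r:
p=0, q=0, r=0: 0
p=0, q=0, r=1: 1
p=0, q=1, r=0: 1
p=0, q=1, r=1: 0
p=1, q=0, r=0: 0
p=1, q=0, r=1: 1
p=1, q=1, r=0: 0
p=1, q=1, r=1: 0
Satisfying count = 3

3


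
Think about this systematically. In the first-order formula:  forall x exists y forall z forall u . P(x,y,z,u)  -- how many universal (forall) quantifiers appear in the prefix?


Quantifier prefix: forall x exists y forall z forall u
Mark each quantifier type:
  U E U U
Universal count = 3, Existential count = 1
Asked for universal (forall) quantifiers: 3

3


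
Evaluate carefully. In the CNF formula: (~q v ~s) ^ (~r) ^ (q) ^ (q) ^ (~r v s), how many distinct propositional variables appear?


Identify each variable that appears in the formula.
Variables found: q, r, s
Count = 3

3


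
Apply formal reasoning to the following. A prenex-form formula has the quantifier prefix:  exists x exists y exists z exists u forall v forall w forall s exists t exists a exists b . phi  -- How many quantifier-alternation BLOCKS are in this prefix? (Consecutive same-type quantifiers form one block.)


Quantifier-type sequence: E E E E A A A E E E  (A=forall, E=exists)
Group into maximal same-type runs:
  Ex4 | Ax3 | Ex3
Number of blocks = 3

3


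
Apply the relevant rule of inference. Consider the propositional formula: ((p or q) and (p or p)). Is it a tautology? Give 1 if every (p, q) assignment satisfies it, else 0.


Check all 4 assignments:
p=0, q=0: 0
p=0, q=1: 0
p=1, q=0: 1
p=1, q=1: 1
Satisfying count = 2/4.
Tautology iff count = 4: no.

0


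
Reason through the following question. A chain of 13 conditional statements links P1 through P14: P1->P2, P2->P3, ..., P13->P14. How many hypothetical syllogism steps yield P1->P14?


With 13 implications in a chain connecting 14 propositions:
P1->P2, P2->P3, ..., P13->P14
Steps needed = (number of implications) - 1 = 13 - 1 = 12

12


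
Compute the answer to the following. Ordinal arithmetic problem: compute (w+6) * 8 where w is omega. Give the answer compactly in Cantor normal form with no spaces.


Compute (w+6) * 8.
Ordinal * is associative and left-distributive over +, but NOT commutative; for finite n>1, n*w = w but w*n stays w*n.
(w+6) * 8 = (w+6) repeated 8 times. Each intermediate +6 is absorbed by the following w; only the last survives: w*8+6.
Result = w*8+6

w*8+6


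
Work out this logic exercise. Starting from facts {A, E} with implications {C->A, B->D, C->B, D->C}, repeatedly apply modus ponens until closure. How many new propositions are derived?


Initial facts: {A, E}
Apply modus ponens to closure:
  (no implication fires)
Final known: {A, E}
New propositions: {(none)}
Count = 0

0


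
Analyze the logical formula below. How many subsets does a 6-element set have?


The power set of a set with n elements has 2^n elements.
|P(S)| = 2^6 = 64

64


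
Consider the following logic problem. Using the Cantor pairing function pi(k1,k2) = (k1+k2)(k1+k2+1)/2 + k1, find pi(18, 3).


k1 + k2 = 21
(k1+k2)(k1+k2+1)/2 = 21 * 22 / 2 = 231
pi = 231 + 18 = 249

249


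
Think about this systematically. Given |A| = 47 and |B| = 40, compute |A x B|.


The Cartesian product A x B contains all ordered pairs (a, b).
|A x B| = |A| * |B| = 47 * 40 = 1880

1880


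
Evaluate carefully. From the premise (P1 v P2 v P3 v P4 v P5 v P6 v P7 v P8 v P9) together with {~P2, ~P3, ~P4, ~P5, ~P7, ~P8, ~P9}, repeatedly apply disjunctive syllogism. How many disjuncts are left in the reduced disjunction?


Original disjuncts (9): P1, P2, P3, P4, P5, P6, P7, P8, P9
Negated (eliminate): ~P2, ~P3, ~P4, ~P5, ~P7, ~P8, ~P9
Remaining disjuncts: P1, P6
Count = 9 - 7 = 2

2


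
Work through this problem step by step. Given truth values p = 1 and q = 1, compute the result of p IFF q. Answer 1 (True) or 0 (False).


p = 1, q = 1
Operation: p IFF q
Evaluate: 1 IFF 1 = 1

1


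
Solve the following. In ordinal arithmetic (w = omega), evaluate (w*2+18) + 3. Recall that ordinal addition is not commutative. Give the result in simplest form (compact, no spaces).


Compute (w*2+18) + 3.
Ordinal + is associative but NOT commutative; for finite n>0, n + w = w but w + n stays w+n.
By associativity: (w*2+18) + 3 = w*2 + (18+3) = w*2+21.
Result = w*2+21

w*2+21


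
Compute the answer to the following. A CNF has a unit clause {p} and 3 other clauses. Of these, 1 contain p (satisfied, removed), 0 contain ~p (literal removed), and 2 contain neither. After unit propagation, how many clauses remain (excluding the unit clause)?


Satisfied (removed): 1
Shortened (remain): 0
Unchanged (remain): 2
Remaining = 0 + 2 = 2

2


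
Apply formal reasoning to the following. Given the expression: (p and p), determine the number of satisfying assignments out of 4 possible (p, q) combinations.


Check all 4 assignments:
p=0, q=0: 0
p=0, q=1: 0
p=1, q=0: 1
p=1, q=1: 1
Count of True = 2

2


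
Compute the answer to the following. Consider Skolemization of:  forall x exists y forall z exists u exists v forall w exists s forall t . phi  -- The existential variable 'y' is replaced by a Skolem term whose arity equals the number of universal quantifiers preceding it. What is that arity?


Quantifier prefix: forall x exists y forall z exists u exists v forall w exists s forall t
'y' is existentially quantified at position 2.
Universal variables preceding it: x
Skolem function arity = 1

1


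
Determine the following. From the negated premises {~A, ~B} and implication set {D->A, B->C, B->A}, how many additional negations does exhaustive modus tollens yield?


Initial negated facts: {~A, ~B}
Apply modus tollens to closure:
  ~A and D->A  =>  ~D
Final negated: {~A, ~B, ~D}
New negations: {~D}
Count = 1

1


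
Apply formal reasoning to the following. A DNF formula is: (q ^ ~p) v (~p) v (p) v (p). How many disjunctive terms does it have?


A DNF formula is a disjunction of terms (conjunctions).
Terms are separated by v.
Counting the disjuncts: 4 terms.

4


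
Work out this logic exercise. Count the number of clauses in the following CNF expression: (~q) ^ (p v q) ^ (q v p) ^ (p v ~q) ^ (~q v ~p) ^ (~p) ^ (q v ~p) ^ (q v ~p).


A CNF formula is a conjunction of clauses.
Clauses are separated by ^.
Counting the conjuncts: 8 clauses.

8


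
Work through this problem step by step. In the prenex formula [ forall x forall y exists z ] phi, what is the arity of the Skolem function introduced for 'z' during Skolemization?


Quantifier prefix: forall x forall y exists z
'z' is existentially quantified at position 3.
Universal variables preceding it: x, y
Skolem function arity = 2

2


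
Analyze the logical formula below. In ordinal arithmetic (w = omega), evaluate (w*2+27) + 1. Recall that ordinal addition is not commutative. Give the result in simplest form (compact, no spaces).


Compute (w*2+27) + 1.
Ordinal + is associative but NOT commutative; for finite n>0, n + w = w but w + n stays w+n.
By associativity: (w*2+27) + 1 = w*2 + (27+1) = w*2+28.
Result = w*2+28

w*2+28


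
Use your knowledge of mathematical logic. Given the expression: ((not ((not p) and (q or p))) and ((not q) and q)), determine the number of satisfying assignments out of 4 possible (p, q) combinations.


Check all 4 assignments:
p=0, q=0: 0
p=0, q=1: 0
p=1, q=0: 0
p=1, q=1: 0
Count of True = 0

0


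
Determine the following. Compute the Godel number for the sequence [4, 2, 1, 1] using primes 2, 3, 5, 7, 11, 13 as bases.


Encode each element as an exponent of the corresponding prime:
  2^4 = 16
  3^2 = 9
  5^1 = 5
  7^1 = 7
Product = 16 * 9 * 5 * 7 = 5040

5040


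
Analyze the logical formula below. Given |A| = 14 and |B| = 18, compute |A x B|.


The Cartesian product A x B contains all ordered pairs (a, b).
|A x B| = |A| * |B| = 14 * 18 = 252

252


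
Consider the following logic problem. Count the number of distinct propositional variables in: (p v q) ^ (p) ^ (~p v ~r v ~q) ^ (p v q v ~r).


Identify each variable that appears in the formula.
Variables found: p, q, r
Count = 3

3


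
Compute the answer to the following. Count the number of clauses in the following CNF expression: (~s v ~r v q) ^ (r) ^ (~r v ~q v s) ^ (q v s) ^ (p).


A CNF formula is a conjunction of clauses.
Clauses are separated by ^.
Counting the conjuncts: 5 clauses.

5


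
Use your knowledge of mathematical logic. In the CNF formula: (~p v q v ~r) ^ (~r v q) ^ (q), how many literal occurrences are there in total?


Counting literals in each clause:
Clause 1: 3 literal(s)
Clause 2: 2 literal(s)
Clause 3: 1 literal(s)
Total = 6

6


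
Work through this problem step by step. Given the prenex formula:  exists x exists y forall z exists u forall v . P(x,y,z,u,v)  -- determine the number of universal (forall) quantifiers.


Quantifier prefix: exists x exists y forall z exists u forall v
Mark each quantifier type:
  E E U E U
Universal count = 2, Existential count = 3
Asked for universal (forall) quantifiers: 2

2


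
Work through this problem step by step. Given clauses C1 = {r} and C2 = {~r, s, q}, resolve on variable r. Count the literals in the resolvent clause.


Remove r from C1 and ~r from C2.
C1 remainder: {}
C2 remainder: {s, q}
Union (resolvent): {q, s}
Resolvent has 2 literal(s).

2


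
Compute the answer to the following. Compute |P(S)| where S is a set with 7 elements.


The power set of a set with n elements has 2^n elements.
|P(S)| = 2^7 = 128

128


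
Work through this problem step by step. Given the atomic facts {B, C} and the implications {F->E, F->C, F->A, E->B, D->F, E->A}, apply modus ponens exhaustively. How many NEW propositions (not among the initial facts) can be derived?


Initial facts: {B, C}
Apply modus ponens to closure:
  (no implication fires)
Final known: {B, C}
New propositions: {(none)}
Count = 0

0


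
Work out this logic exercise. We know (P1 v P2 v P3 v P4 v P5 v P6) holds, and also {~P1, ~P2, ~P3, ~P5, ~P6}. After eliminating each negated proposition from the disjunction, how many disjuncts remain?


Original disjuncts (6): P1, P2, P3, P4, P5, P6
Negated (eliminate): ~P1, ~P2, ~P3, ~P5, ~P6
Remaining disjuncts: P4
Count = 6 - 5 = 1

1


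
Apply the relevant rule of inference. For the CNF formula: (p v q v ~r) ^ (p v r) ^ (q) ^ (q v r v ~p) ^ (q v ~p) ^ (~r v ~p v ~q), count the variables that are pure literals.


Check each variable for pure literal status:
p: mixed (not pure)
q: mixed (not pure)
r: mixed (not pure)
Pure literal count = 0

0


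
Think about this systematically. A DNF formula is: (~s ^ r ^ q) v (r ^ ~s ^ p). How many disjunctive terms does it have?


A DNF formula is a disjunction of terms (conjunctions).
Terms are separated by v.
Counting the disjuncts: 2 terms.

2


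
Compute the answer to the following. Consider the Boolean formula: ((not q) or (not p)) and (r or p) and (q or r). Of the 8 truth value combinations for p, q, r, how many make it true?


Evaluate all 8 assignments for p, q, r:
p=0, q=0, r=0: 0
p=0, q=0, r=1: 1
p=0, q=1, r=0: 0
p=0, q=1, r=1: 1
p=1, q=0, r=0: 0
p=1, q=0, r=1: 1
p=1, q=1, r=0: 0
p=1, q=1, r=1: 0
Satisfying count = 3

3


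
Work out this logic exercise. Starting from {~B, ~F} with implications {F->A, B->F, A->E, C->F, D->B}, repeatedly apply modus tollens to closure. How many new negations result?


Initial negated facts: {~B, ~F}
Apply modus tollens to closure:
  ~F and C->F  =>  ~C
  ~B and D->B  =>  ~D
Final negated: {~B, ~C, ~D, ~F}
New negations: {~C, ~D}
Count = 2

2


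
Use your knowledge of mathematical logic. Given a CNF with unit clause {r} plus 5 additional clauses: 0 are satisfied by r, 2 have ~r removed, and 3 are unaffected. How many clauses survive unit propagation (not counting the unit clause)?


Satisfied (removed): 0
Shortened (remain): 2
Unchanged (remain): 3
Remaining = 2 + 3 = 5

5


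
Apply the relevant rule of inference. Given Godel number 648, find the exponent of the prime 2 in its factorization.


Factorize 648 by dividing by 2 repeatedly.
Division steps: 2 divides 648 exactly 3 time(s).
Exponent of 2 = 3

3


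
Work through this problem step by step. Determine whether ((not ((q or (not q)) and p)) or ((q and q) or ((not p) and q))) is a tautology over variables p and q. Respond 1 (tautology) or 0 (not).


Check all 4 assignments:
p=0, q=0: 1
p=0, q=1: 1
p=1, q=0: 0
p=1, q=1: 1
Satisfying count = 3/4.
Tautology iff count = 4: no.

0


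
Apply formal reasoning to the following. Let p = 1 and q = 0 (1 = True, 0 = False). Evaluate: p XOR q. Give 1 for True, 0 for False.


p = 1, q = 0
Operation: p XOR q
Evaluate: 1 XOR 0 = 1

1


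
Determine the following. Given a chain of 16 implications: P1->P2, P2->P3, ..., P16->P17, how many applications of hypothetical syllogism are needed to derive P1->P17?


With 16 implications in a chain connecting 17 propositions:
P1->P2, P2->P3, ..., P16->P17
Steps needed = (number of implications) - 1 = 16 - 1 = 15

15


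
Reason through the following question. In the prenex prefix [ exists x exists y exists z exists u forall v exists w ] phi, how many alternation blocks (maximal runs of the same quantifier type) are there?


Quantifier-type sequence: E E E E A E  (A=forall, E=exists)
Group into maximal same-type runs:
  Ex4 | Ax1 | Ex1
Number of blocks = 3

3


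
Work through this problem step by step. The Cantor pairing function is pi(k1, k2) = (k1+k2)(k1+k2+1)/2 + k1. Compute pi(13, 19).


k1 + k2 = 32
(k1+k2)(k1+k2+1)/2 = 32 * 33 / 2 = 528
pi = 528 + 13 = 541

541


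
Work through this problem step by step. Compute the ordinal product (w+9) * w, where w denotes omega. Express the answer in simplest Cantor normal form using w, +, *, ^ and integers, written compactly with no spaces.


Compute (w+9) * w.
Ordinal * is associative and left-distributive over +, but NOT commutative; for finite n>1, n*w = w but w*n stays w*n.
(w+9) * w = sup{(w+9)*k : k<w} = sup{w*k+9} = w^2 (the +9 tail is absorbed in the limit).
Result = w^2

w^2
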